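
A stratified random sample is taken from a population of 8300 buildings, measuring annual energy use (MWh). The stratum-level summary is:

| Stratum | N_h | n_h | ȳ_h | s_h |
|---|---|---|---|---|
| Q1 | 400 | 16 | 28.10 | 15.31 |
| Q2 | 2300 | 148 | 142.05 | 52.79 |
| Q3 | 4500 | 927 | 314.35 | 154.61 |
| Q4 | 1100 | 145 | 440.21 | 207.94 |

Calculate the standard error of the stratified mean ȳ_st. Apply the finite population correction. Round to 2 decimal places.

SE(ȳ_st) ≈ 3.46

V̂(ȳ_st) = Σ W_h² (1 − n_h/N_h) s_h²/n_h, with W_h = N_h/N and N = 8300:
  stratum Q1: (400/8300)²·(1 − 16/400)·15.31²/16 = 0.0326637
  stratum Q2: (2300/8300)²·(1 − 148/2300)·52.79²/148 = 1.35287
  stratum Q3: (4500/8300)²·(1 − 927/4500)·154.61²/927 = 6.01845
  stratum Q4: (1100/8300)²·(1 − 145/1100)·207.94²/145 = 4.54724
V̂(ȳ_st) = 11.9512
SE(ȳ_st) = √11.9512 = 3.45705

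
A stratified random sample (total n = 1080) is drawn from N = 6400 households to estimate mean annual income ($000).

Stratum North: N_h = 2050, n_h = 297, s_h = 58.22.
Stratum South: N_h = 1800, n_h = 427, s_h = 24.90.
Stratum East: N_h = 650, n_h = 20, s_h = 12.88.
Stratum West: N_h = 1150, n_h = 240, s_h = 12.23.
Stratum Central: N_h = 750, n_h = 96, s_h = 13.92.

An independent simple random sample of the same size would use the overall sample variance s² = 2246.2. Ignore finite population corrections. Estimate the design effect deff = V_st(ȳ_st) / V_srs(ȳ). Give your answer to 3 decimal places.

V̂(ȳ_st) = Σ W_h² s_h²/n_h, with W_h = N_h/N and N = 6400:
  stratum North: (2050/6400)²·58.22²/297 = 1.17094
  stratum South: (1800/6400)²·24.90²/427 = 0.114857
  stratum East: (650/6400)²·12.88²/20 = 0.0855596
  stratum West: (1150/6400)²·12.23²/240 = 0.0201223
  stratum Central: (750/6400)²·13.92²/96 = 0.0277185
V_st = 1.4192
V_srs = s²/n = 2246.2/1080 = 2.07981
deff = V_st / V_srs = 1.4192/2.07981 = 0.6824

deff ≈ 0.682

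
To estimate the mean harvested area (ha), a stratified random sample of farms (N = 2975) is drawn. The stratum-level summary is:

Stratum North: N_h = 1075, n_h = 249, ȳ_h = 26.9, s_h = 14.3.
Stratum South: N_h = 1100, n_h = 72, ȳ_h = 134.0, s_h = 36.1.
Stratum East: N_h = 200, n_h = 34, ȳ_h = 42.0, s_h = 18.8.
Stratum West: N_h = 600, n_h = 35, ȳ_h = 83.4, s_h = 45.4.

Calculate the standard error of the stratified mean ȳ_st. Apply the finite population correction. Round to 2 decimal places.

SE(ȳ_st) ≈ 2.17

V̂(ȳ_st) = Σ W_h² (1 − n_h/N_h) s_h²/n_h, with W_h = N_h/N and N = 2975:
  stratum North: (1075/2975)²·(1 − 249/1075)·14.3²/249 = 0.0823924
  stratum South: (1100/2975)²·(1 − 72/1100)·36.1²/72 = 2.31256
  stratum East: (200/2975)²·(1 − 34/200)·18.8²/34 = 0.0389943
  stratum West: (600/2975)²·(1 − 35/600)·45.4²/35 = 2.25564
V̂(ȳ_st) = 4.68959
SE(ȳ_st) = √4.68959 = 2.16555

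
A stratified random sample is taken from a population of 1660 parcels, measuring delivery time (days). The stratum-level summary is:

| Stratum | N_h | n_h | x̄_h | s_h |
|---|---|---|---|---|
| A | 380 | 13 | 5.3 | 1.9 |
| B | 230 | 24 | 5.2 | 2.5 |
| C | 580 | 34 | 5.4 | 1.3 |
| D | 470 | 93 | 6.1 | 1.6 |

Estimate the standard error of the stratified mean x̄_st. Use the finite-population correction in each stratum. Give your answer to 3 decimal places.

V̂(x̄_st) = Σ W_h² (1 − n_h/N_h) s_h²/n_h, with W_h = N_h/N and N = 1660:
  stratum A: (380/1660)²·(1 − 13/380)·1.9²/13 = 0.0140539
  stratum B: (230/1660)²·(1 − 24/230)·2.5²/24 = 0.00447762
  stratum C: (580/1660)²·(1 − 34/580)·1.3²/34 = 0.00571232
  stratum D: (470/1660)²·(1 − 93/470)·1.6²/93 = 0.00177003
V̂(x̄_st) = 0.0260139
SE(x̄_st) = √0.0260139 = 0.161288

SE(x̄_st) ≈ 0.161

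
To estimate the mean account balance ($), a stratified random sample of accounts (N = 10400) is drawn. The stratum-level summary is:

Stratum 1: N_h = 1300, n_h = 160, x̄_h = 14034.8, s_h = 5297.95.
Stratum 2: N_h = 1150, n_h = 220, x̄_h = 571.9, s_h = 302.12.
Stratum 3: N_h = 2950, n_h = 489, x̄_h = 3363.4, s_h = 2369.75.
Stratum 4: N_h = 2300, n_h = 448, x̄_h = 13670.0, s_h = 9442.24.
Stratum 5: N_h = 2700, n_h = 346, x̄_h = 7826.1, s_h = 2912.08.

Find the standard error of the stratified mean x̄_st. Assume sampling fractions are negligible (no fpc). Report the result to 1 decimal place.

V̂(x̄_st) = Σ W_h² s_h²/n_h, with W_h = N_h/N and N = 10400:
  stratum 1: (1300/10400)²·5297.95²/160 = 2741.04
  stratum 2: (1150/10400)²·302.12²/220 = 5.073
  stratum 3: (2950/10400)²·2369.75²/489 = 924.003
  stratum 4: (2300/10400)²·9442.24²/448 = 9733.32
  stratum 5: (2700/10400)²·2912.08²/346 = 1651.93
V̂(x̄_st) = 15055.4
SE(x̄_st) = √15055.4 = 122.7

SE(x̄_st) ≈ 122.7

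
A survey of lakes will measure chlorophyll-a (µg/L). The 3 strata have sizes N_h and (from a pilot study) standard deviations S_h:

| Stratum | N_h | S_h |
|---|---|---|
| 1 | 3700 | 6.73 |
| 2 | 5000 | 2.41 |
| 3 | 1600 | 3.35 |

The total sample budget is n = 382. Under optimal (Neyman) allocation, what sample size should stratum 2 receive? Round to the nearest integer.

109

Neyman allocation: n_h = n · N_h S_h / Σ N_i S_i, with n = 382.
  stratum 1: N_h·S_h = 3700·6.73 = 24901.00
  stratum 2: N_h·S_h = 5000·2.41 = 12050.00
  stratum 3: N_h·S_h = 1600·3.35 = 5360.00
Σ N_h S_h = 42311.00
n for stratum 2 = 382·12050.00/42311.00 = 108.792 → 109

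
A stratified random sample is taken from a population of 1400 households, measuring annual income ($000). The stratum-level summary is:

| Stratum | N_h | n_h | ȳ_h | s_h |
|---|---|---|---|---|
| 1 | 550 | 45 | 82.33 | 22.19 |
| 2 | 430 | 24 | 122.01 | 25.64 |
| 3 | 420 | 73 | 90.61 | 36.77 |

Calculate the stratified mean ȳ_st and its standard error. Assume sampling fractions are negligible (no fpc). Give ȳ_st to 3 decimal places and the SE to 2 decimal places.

ȳ_st = Σ W_h ȳ_h = (550·82.33 + 430·122.01 + 420·90.61)/1400 = 97.00143
V̂(ȳ_st) = Σ W_h² s_h²/n_h, with W_h = N_h/N and N = 1400:
  stratum 1: (550/1400)²·22.19²/45 = 1.68877
  stratum 2: (430/1400)²·25.64²/24 = 2.58408
  stratum 3: (420/1400)²·36.77²/73 = 1.66689
V̂(ȳ_st) = 5.93974
SE(ȳ_st) = √5.93974 = 2.43716

ȳ_st ≈ 97.001, SE ≈ 2.44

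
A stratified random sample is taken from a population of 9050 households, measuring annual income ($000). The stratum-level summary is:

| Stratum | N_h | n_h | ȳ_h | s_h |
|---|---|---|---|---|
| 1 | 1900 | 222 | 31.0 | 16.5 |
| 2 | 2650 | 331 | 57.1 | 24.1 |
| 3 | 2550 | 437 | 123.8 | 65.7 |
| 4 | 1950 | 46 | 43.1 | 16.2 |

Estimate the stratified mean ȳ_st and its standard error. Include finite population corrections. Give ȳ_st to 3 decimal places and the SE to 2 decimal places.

ȳ_st = Σ W_h ȳ_h = (1900·31.0 + 2650·57.1 + 2550·123.8 + 1950·43.1)/9050 = 67.39779
V̂(ȳ_st) = Σ W_h² (1 − n_h/N_h) s_h²/n_h, with W_h = N_h/N and N = 9050:
  stratum 1: (1900/9050)²·(1 − 222/1900)·16.5²/222 = 0.0477379
  stratum 2: (2650/9050)²·(1 − 331/2650)·24.1²/331 = 0.131661
  stratum 3: (2550/9050)²·(1 − 437/2550)·65.7²/437 = 0.649818
  stratum 4: (1950/9050)²·(1 − 46/1950)·16.2²/46 = 0.258629
V̂(ȳ_st) = 1.08785
SE(ȳ_st) = √1.08785 = 1.043

ȳ_st ≈ 67.398, SE ≈ 1.04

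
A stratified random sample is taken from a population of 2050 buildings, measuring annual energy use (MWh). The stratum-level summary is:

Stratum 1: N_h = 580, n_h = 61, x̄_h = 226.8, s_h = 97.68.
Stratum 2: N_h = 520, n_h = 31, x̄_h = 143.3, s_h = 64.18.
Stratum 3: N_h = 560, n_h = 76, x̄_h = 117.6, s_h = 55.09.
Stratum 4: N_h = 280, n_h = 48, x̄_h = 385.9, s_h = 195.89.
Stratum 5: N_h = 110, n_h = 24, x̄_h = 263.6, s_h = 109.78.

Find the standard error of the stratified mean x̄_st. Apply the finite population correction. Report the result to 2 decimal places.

SE(x̄_st) ≈ 5.94

V̂(x̄_st) = Σ W_h² (1 − n_h/N_h) s_h²/n_h, with W_h = N_h/N and N = 2050:
  stratum 1: (580/2050)²·(1 − 61/580)·97.68²/61 = 11.2039
  stratum 2: (520/2050)²·(1 − 31/520)·64.18²/31 = 8.03974
  stratum 3: (560/2050)²·(1 − 76/560)·55.09²/76 = 2.57548
  stratum 4: (280/2050)²·(1 − 48/280)·195.89²/48 = 12.3572
  stratum 5: (110/2050)²·(1 − 24/110)·109.78²/24 = 1.13036
V̂(x̄_st) = 35.3067
SE(x̄_st) = √35.3067 = 5.94195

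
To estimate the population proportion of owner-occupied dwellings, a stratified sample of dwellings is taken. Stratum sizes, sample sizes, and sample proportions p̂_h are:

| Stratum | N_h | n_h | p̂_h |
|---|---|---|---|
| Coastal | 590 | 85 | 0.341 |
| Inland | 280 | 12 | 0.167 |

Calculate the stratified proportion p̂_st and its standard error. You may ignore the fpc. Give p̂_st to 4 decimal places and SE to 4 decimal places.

p̂_st ≈ 0.2850, SE ≈ 0.0504

N = 870; stratum weights W_h = N_h/N.
p̂_st = Σ W_h p̂_h = (590·0.341 + 280·0.167)/870 = 0.28500
V̂(p̂_st) = Σ W_h² p̂_h(1−p̂_h)/(n_h−1):
  stratum Coastal: (590/870)²·0.341·0.659/84 = 0.00123034
  stratum Inland: (280/870)²·0.167·0.833/11 = 0.00130992
V̂(p̂_st) = 0.00254027; SE = √V̂ = 0.0504011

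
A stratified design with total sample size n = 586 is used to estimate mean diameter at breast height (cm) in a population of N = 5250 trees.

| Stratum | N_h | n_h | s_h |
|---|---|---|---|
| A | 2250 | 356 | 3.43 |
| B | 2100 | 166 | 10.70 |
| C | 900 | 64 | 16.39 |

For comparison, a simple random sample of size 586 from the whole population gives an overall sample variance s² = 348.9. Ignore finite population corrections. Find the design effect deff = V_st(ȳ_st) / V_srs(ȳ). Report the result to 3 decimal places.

V̂(ȳ_st) = Σ W_h² s_h²/n_h, with W_h = N_h/N and N = 5250:
  stratum A: (2250/5250)²·3.43²/356 = 0.00606994
  stratum B: (2100/5250)²·10.70²/166 = 0.110352
  stratum C: (900/5250)²·16.39²/64 = 0.123351
V_st = 0.239773
V_srs = s²/n = 348.9/586 = 0.595392
deff = V_st / V_srs = 0.239773/0.595392 = 0.4027

deff ≈ 0.403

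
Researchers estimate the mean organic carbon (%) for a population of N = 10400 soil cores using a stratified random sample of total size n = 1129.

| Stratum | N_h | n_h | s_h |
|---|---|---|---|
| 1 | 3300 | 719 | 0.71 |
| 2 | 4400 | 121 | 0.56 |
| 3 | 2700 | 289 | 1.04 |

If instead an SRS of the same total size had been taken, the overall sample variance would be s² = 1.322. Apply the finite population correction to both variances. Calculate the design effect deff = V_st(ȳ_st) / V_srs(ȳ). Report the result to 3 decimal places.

V̂(ȳ_st) = Σ W_h² (1 − n_h/N_h) s_h²/n_h, with W_h = N_h/N and N = 10400:
  stratum 1: (3300/10400)²·(1 − 719/3300)·0.71²/719 = 5.52107e-05
  stratum 2: (4400/10400)²·(1 − 121/4400)·0.56²/121 = 0.000451148
  stratum 3: (2700/10400)²·(1 − 289/2700)·1.04²/289 = 0.000225249
V_st = 0.000731608
V_srs = (1 − 1129/10400)·1.322/1129 = 0.00104383
deff = V_st / V_srs = 0.000731608/0.00104383 = 0.7009

deff ≈ 0.701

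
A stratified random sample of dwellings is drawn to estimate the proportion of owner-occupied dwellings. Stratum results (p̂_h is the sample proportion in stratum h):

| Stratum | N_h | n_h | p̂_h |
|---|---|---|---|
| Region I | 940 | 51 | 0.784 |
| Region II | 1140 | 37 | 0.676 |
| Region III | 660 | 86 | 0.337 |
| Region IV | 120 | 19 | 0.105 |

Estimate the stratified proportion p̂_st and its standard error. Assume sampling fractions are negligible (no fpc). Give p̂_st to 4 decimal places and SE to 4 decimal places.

p̂_st ≈ 0.6093, SE ≈ 0.0385

N = 2860; stratum weights W_h = N_h/N.
p̂_st = Σ W_h p̂_h = (940·0.784 + 1140·0.676 + 660·0.337 + 120·0.105)/2860 = 0.60931
V̂(p̂_st) = Σ W_h² p̂_h(1−p̂_h)/(n_h−1):
  stratum Region I: (940/2860)²·0.784·0.216/50 = 0.000365867
  stratum Region II: (1140/2860)²·0.676·0.324/36 = 0.000966645
  stratum Region III: (660/2860)²·0.337·0.663/85 = 0.000139985
  stratum Region IV: (120/2860)²·0.105·0.895/18 = 9.19116e-06
V̂(p̂_st) = 0.00148169; SE = √V̂ = 0.0384927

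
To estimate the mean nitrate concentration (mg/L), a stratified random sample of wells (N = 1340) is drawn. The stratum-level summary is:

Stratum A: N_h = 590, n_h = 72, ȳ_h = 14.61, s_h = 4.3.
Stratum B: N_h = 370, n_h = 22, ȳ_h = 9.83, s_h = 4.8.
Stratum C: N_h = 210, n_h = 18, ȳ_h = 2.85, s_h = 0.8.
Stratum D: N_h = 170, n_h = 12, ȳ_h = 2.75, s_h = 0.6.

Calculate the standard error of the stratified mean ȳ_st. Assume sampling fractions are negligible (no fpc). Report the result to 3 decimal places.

SE(ȳ_st) ≈ 0.362

V̂(ȳ_st) = Σ W_h² s_h²/n_h, with W_h = N_h/N and N = 1340:
  stratum A: (590/1340)²·4.3²/72 = 0.049785
  stratum B: (370/1340)²·4.8²/22 = 0.0798461
  stratum C: (210/1340)²·0.8²/18 = 0.000873246
  stratum D: (170/1340)²·0.6²/12 = 0.000482847
V̂(ȳ_st) = 0.130987
SE(ȳ_st) = √0.130987 = 0.361922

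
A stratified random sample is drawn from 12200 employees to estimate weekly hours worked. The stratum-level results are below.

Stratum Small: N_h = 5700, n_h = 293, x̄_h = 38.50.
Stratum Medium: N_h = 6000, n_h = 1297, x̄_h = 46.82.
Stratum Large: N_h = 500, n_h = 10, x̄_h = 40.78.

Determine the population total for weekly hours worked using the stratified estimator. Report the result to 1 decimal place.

τ̂_st ≈ 520760.0

τ̂_st = Σ N_h x̄_h = 5700·38.50 + 6000·46.82 + 500·40.78 = 520760.0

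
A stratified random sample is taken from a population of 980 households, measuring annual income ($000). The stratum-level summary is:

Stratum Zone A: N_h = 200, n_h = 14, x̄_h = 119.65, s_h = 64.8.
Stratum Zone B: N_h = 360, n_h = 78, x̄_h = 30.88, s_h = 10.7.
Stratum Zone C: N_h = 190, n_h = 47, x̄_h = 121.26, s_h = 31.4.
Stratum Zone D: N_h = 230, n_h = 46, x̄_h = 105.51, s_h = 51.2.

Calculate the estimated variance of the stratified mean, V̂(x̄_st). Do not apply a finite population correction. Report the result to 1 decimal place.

V̂(x̄_st) ≈ 16.6

V̂(x̄_st) = Σ W_h² s_h²/n_h, with W_h = N_h/N and N = 980:
  stratum Zone A: (200/980)²·64.8²/14 = 12.4919
  stratum Zone B: (360/980)²·10.7²/78 = 0.198073
  stratum Zone C: (190/980)²·31.4²/47 = 0.788527
  stratum Zone D: (230/980)²·51.2²/46 = 3.13896
V̂(x̄_st) = 16.6175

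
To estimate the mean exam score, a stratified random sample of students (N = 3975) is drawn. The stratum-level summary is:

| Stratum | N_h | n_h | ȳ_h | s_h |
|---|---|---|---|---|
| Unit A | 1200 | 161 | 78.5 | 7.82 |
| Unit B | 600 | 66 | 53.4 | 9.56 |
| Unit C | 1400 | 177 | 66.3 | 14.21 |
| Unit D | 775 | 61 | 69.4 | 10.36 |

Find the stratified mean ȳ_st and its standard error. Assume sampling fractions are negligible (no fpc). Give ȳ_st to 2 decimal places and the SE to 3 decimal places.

ȳ_st = Σ W_h ȳ_h = (1200·78.5 + 600·53.4 + 1400·66.3 + 775·69.4)/3975 = 68.64025
V̂(ȳ_st) = Σ W_h² s_h²/n_h, with W_h = N_h/N and N = 3975:
  stratum Unit A: (1200/3975)²·7.82²/161 = 0.0346159
  stratum Unit B: (600/3975)²·9.56²/66 = 0.0315501
  stratum Unit C: (1400/3975)²·14.21²/177 = 0.141513
  stratum Unit D: (775/3975)²·10.36²/61 = 0.0668835
V̂(ȳ_st) = 0.274563
SE(ȳ_st) = √0.274563 = 0.523987

ȳ_st ≈ 68.64, SE ≈ 0.524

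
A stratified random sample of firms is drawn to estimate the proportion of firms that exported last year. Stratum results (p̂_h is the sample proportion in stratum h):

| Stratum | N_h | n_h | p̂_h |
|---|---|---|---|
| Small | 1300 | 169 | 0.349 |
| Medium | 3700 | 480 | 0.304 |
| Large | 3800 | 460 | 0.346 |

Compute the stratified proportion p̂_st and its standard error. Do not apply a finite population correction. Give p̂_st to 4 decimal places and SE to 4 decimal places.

p̂_st ≈ 0.3288, SE ≈ 0.0141

N = 8800; stratum weights W_h = N_h/N.
p̂_st = Σ W_h p̂_h = (1300·0.349 + 3700·0.304 + 3800·0.346)/8800 = 0.32878
V̂(p̂_st) = Σ W_h² p̂_h(1−p̂_h)/(n_h−1):
  stratum Small: (1300/8800)²·0.349·0.651/168 = 2.95133e-05
  stratum Medium: (3700/8800)²·0.304·0.696/479 = 7.80882e-05
  stratum Large: (3800/8800)²·0.346·0.654/459 = 9.1927e-05
V̂(p̂_st) = 0.000199529; SE = √V̂ = 0.0141255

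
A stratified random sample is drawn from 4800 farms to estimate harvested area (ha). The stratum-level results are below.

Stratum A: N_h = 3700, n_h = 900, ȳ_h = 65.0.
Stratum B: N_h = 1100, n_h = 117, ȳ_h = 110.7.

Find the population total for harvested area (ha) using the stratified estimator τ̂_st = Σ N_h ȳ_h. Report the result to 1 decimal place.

τ̂_st = Σ N_h ȳ_h = 3700·65.0 + 1100·110.7 = 362270.0

τ̂_st ≈ 362270.0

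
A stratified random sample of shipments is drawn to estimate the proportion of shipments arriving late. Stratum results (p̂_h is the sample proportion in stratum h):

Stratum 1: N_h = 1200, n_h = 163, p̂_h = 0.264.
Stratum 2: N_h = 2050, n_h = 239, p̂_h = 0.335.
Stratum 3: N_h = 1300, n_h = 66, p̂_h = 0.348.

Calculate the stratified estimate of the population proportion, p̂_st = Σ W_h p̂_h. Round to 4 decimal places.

p̂_st ≈ 0.3200

N = 4550; stratum weights W_h = N_h/N.
p̂_st = Σ W_h p̂_h = (1200·0.264 + 2050·0.335 + 1300·0.348)/4550 = 0.31999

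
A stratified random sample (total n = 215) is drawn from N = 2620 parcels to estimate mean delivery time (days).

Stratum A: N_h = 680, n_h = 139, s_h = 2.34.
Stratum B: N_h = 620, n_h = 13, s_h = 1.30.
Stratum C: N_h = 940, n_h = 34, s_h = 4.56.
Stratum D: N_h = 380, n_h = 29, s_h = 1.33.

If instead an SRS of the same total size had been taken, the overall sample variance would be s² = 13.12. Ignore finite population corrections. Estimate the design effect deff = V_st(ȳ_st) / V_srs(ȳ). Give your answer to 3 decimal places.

V̂(ȳ_st) = Σ W_h² s_h²/n_h, with W_h = N_h/N and N = 2620:
  stratum A: (680/2620)²·2.34²/139 = 0.00265358
  stratum B: (620/2620)²·1.30²/13 = 0.00727988
  stratum C: (940/2620)²·4.56²/34 = 0.0787234
  stratum D: (380/2620)²·1.33²/29 = 0.00128313
V_st = 0.08994
V_srs = s²/n = 13.12/215 = 0.0610233
deff = V_st / V_srs = 0.08994/0.0610233 = 1.4739

deff ≈ 1.474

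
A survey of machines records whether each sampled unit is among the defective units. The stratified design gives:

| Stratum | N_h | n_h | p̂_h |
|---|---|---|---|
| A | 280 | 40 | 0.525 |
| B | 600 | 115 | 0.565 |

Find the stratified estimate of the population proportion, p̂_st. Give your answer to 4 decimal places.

N = 880; stratum weights W_h = N_h/N.
p̂_st = Σ W_h p̂_h = (280·0.525 + 600·0.565)/880 = 0.55227

p̂_st ≈ 0.5523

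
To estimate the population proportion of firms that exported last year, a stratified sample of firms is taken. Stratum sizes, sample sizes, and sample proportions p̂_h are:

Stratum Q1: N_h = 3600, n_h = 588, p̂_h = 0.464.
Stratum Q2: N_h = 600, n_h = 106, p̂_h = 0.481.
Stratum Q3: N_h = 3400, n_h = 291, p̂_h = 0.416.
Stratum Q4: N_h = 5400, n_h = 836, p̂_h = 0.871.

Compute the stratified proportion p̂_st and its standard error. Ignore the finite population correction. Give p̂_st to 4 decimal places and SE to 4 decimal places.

N = 13000; stratum weights W_h = N_h/N.
p̂_st = Σ W_h p̂_h = (3600·0.464 + 600·0.481 + 3400·0.416 + 5400·0.871)/13000 = 0.62129
V̂(p̂_st) = Σ W_h² p̂_h(1−p̂_h)/(n_h−1):
  stratum Q1: (3600/13000)²·0.464·0.536/587 = 3.2491e-05
  stratum Q2: (600/13000)²·0.481·0.519/105 = 5.06453e-06
  stratum Q3: (3400/13000)²·0.416·0.584/290 = 5.73033e-05
  stratum Q4: (5400/13000)²·0.871·0.129/835 = 2.32179e-05
V̂(p̂_st) = 0.000118077; SE = √V̂ = 0.0108663

p̂_st ≈ 0.6213, SE ≈ 0.0109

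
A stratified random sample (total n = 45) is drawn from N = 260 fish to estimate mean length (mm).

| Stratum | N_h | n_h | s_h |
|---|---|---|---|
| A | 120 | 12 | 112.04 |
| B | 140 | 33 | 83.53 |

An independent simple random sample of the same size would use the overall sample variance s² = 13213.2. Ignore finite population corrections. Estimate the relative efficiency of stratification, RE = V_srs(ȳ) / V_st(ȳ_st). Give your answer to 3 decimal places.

V̂(ȳ_st) = Σ W_h² s_h²/n_h, with W_h = N_h/N and N = 260:
  stratum A: (120/260)²·112.04²/12 = 222.834
  stratum B: (140/260)²·83.53²/33 = 61.3028
V_st = 284.136
V_srs = s²/n = 13213.2/45 = 293.627
Relative efficiency = V_srs / V_st = 293.627/284.136 = 1.0334

RE ≈ 1.033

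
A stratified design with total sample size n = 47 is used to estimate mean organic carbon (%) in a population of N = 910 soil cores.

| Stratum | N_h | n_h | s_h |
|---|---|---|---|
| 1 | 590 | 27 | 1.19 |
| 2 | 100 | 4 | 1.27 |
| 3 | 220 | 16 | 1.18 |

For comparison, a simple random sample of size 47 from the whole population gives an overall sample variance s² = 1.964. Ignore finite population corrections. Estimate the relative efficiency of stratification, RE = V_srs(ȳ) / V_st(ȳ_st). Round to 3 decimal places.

V̂(ȳ_st) = Σ W_h² s_h²/n_h, with W_h = N_h/N and N = 910:
  stratum 1: (590/910)²·1.19²/27 = 0.0220471
  stratum 2: (100/910)²·1.27²/4 = 0.00486928
  stratum 3: (220/910)²·1.18²/16 = 0.00508635
V_st = 0.0320027
V_srs = s²/n = 1.964/47 = 0.0417872
Relative efficiency = V_srs / V_st = 0.0417872/0.0320027 = 1.3057

RE ≈ 1.306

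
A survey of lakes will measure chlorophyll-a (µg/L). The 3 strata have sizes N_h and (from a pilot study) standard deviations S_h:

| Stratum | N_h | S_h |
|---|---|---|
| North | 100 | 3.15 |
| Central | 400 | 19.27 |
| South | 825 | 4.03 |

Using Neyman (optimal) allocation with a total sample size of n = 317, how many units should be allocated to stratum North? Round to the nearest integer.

Neyman allocation: n_h = n · N_h S_h / Σ N_i S_i, with n = 317.
  stratum North: N_h·S_h = 100·3.15 = 315.00
  stratum Central: N_h·S_h = 400·19.27 = 7708.00
  stratum South: N_h·S_h = 825·4.03 = 3324.75
Σ N_h S_h = 11347.75
n for stratum North = 317·315.00/11347.75 = 8.800 → 9

9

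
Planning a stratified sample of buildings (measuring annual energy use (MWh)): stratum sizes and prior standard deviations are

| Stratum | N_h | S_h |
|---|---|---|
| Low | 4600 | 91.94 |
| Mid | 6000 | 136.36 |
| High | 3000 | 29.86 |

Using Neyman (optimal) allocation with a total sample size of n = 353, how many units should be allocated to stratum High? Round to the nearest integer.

Neyman allocation: n_h = n · N_h S_h / Σ N_i S_i, with n = 353.
  stratum Low: N_h·S_h = 4600·91.94 = 422924.00
  stratum Mid: N_h·S_h = 6000·136.36 = 818160.00
  stratum High: N_h·S_h = 3000·29.86 = 89580.00
Σ N_h S_h = 1330664.00
n for stratum High = 353·89580.00/1330664.00 = 23.764 → 24

24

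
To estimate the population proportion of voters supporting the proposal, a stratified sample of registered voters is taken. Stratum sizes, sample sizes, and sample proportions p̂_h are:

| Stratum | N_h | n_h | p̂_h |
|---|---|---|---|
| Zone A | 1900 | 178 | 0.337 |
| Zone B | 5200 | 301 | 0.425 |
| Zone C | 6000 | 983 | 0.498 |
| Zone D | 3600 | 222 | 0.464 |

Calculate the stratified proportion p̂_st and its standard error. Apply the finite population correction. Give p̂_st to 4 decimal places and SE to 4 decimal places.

p̂_st ≈ 0.4496, SE ≈ 0.0129

N = 16700; stratum weights W_h = N_h/N.
p̂_st = Σ W_h p̂_h = (1900·0.337 + 5200·0.425 + 6000·0.498 + 3600·0.464)/16700 = 0.44962
V̂(p̂_st) = Σ W_h² (1 − n_h/N_h) p̂_h(1−p̂_h)/(n_h−1):
  stratum Zone A: (1900/16700)²·(1 − 178/1900)·0.337·0.663/177 = 1.48089e-05
  stratum Zone B: (5200/16700)²·(1 − 301/5200)·0.425·0.575/300 = 7.44069e-05
  stratum Zone C: (6000/16700)²·(1 − 983/6000)·0.498·0.502/982 = 2.74779e-05
  stratum Zone D: (3600/16700)²·(1 − 222/3600)·0.464·0.536/221 = 4.90704e-05
V̂(p̂_st) = 0.000165764; SE = √V̂ = 0.0128749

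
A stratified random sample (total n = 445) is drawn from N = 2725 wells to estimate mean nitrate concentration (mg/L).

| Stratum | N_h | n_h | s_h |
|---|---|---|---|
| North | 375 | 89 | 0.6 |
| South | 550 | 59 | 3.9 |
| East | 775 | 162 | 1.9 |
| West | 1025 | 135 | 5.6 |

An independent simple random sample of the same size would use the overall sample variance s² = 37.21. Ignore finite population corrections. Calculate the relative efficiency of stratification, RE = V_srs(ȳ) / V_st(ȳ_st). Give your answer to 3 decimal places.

V̂(ȳ_st) = Σ W_h² s_h²/n_h, with W_h = N_h/N and N = 2725:
  stratum North: (375/2725)²·0.6²/89 = 7.66023e-05
  stratum South: (550/2725)²·3.9²/59 = 0.0105019
  stratum East: (775/2725)²·1.9²/162 = 0.00180245
  stratum West: (1025/2725)²·5.6²/135 = 0.0328668
V_st = 0.0452478
V_srs = s²/n = 37.21/445 = 0.083618
Relative efficiency = V_srs / V_st = 0.083618/0.0452478 = 1.8480

RE ≈ 1.848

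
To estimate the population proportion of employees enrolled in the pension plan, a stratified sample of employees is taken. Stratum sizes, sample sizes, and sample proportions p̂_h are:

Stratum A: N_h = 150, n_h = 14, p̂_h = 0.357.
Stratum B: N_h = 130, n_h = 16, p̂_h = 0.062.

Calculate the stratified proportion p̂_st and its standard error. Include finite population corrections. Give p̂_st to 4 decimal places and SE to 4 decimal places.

p̂_st ≈ 0.2200, SE ≈ 0.0730

N = 280; stratum weights W_h = N_h/N.
p̂_st = Σ W_h p̂_h = (150·0.357 + 130·0.062)/280 = 0.22004
V̂(p̂_st) = Σ W_h² (1 − n_h/N_h) p̂_h(1−p̂_h)/(n_h−1):
  stratum A: (150/280)²·(1 − 14/150)·0.357·0.643/13 = 0.00459462
  stratum B: (130/280)²·(1 − 16/130)·0.062·0.938/15 = 0.000732884
V̂(p̂_st) = 0.00532751; SE = √V̂ = 0.0729898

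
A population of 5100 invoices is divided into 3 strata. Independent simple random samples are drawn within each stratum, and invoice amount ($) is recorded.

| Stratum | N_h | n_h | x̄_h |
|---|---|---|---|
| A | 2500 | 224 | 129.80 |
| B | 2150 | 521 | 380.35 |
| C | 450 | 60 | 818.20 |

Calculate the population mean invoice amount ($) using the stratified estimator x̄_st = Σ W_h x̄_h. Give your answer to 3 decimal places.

N = Σ N_h = 5100. Stratum weights W_h = N_h/N.
x̄_st = (2500·129.80 + 2150·380.35 + 450·818.20) / 5100 = 296.16520

x̄_st ≈ 296.165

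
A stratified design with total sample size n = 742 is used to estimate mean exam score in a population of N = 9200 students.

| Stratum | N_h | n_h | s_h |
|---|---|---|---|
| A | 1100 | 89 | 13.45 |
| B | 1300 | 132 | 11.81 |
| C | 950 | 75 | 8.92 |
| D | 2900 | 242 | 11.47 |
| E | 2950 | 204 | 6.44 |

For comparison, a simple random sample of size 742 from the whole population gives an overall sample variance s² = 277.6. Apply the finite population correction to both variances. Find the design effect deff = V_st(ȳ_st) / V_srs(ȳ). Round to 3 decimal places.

deff ≈ 0.364

V̂(ȳ_st) = Σ W_h² (1 − n_h/N_h) s_h²/n_h, with W_h = N_h/N and N = 9200:
  stratum A: (1100/9200)²·(1 − 89/1100)·13.45²/89 = 0.0267069
  stratum B: (1300/9200)²·(1 − 132/1300)·11.81²/132 = 0.0189556
  stratum C: (950/9200)²·(1 − 75/950)·8.92²/75 = 0.010419
  stratum D: (2900/9200)²·(1 − 242/2900)·11.47²/242 = 0.0495095
  stratum E: (2950/9200)²·(1 − 204/2950)·6.44²/204 = 0.0194576
V_st = 0.125048
V_srs = (1 − 742/9200)·277.6/742 = 0.34395
deff = V_st / V_srs = 0.125048/0.34395 = 0.3636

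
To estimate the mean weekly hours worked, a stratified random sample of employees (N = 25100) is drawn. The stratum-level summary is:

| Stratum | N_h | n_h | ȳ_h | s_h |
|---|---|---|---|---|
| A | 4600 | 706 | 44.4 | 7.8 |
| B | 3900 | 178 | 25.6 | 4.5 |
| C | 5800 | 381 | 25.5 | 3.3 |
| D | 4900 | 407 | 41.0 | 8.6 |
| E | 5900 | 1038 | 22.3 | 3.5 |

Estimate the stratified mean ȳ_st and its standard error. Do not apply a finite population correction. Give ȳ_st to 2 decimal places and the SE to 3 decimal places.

ȳ_st ≈ 31.25, SE ≈ 0.121

ȳ_st = Σ W_h ȳ_h = (4600·44.4 + 3900·25.6 + 5800·25.5 + 4900·41.0 + 5900·22.3)/25100 = 31.25299
V̂(ȳ_st) = Σ W_h² s_h²/n_h, with W_h = N_h/N and N = 25100:
  stratum A: (4600/25100)²·7.8²/706 = 0.00289436
  stratum B: (3900/25100)²·4.5²/178 = 0.00274655
  stratum C: (5800/25100)²·3.3²/381 = 0.0015262
  stratum D: (4900/25100)²·8.6²/407 = 0.00692544
  stratum E: (5900/25100)²·3.5²/1038 = 0.000652072
V̂(ȳ_st) = 0.0147446
SE(ȳ_st) = √0.0147446 = 0.121427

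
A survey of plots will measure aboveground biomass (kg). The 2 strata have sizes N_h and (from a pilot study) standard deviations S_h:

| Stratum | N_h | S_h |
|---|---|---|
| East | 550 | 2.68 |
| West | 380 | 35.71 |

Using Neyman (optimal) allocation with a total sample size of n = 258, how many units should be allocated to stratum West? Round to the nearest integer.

233

Neyman allocation: n_h = n · N_h S_h / Σ N_i S_i, with n = 258.
  stratum East: N_h·S_h = 550·2.68 = 1474.00
  stratum West: N_h·S_h = 380·35.71 = 13569.80
Σ N_h S_h = 15043.80
n for stratum West = 258·13569.80/15043.80 = 232.721 → 233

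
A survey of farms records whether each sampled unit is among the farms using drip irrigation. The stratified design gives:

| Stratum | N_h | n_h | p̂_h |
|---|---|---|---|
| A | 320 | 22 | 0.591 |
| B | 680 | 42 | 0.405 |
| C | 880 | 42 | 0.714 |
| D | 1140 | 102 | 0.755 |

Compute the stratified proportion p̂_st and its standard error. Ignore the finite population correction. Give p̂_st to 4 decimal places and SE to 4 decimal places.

N = 3020; stratum weights W_h = N_h/N.
p̂_st = Σ W_h p̂_h = (320·0.591 + 680·0.405 + 880·0.714 + 1140·0.755)/3020 = 0.64687
V̂(p̂_st) = Σ W_h² p̂_h(1−p̂_h)/(n_h−1):
  stratum A: (320/3020)²·0.591·0.409/21 = 0.000129234
  stratum B: (680/3020)²·0.405·0.595/41 = 0.000297983
  stratum C: (880/3020)²·0.714·0.286/41 = 0.000422894
  stratum D: (1140/3020)²·0.755·0.245/101 = 0.000260968
V̂(p̂_st) = 0.00111108; SE = √V̂ = 0.0333329

p̂_st ≈ 0.6469, SE ≈ 0.0333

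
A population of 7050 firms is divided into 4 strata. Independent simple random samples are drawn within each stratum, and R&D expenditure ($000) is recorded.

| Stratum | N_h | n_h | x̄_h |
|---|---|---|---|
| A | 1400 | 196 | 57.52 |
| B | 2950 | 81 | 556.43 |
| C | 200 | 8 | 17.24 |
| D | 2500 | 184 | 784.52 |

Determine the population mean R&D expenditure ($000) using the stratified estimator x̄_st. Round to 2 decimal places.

x̄_st ≈ 522.94

N = Σ N_h = 7050. Stratum weights W_h = N_h/N.
x̄_st = (1400·57.52 + 2950·556.43 + 200·17.24 + 2500·784.52) / 7050 = 522.9425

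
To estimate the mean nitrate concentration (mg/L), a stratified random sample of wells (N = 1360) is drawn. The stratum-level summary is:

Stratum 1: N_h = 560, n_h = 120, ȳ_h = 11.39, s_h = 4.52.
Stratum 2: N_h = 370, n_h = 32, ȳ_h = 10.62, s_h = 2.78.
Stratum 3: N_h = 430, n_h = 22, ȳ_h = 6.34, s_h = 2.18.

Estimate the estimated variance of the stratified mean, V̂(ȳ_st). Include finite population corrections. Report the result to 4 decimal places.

V̂(ȳ_st) = Σ W_h² (1 − n_h/N_h) s_h²/n_h, with W_h = N_h/N and N = 1360:
  stratum 1: (560/1360)²·(1 − 120/560)·4.52²/120 = 0.0226808
  stratum 2: (370/1360)²·(1 − 32/370)·2.78²/32 = 0.0163298
  stratum 3: (430/1360)²·(1 − 22/430)·2.18²/22 = 0.02049
V̂(ȳ_st) = 0.0595005

V̂(ȳ_st) ≈ 0.0595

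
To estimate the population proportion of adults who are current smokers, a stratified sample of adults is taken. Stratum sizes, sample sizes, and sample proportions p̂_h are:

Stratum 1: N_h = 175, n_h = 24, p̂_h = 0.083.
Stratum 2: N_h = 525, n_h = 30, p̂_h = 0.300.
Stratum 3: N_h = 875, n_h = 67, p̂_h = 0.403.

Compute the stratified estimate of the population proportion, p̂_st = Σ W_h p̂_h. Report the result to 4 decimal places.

p̂_st ≈ 0.3331

N = 1575; stratum weights W_h = N_h/N.
p̂_st = Σ W_h p̂_h = (175·0.083 + 525·0.300 + 875·0.403)/1575 = 0.33311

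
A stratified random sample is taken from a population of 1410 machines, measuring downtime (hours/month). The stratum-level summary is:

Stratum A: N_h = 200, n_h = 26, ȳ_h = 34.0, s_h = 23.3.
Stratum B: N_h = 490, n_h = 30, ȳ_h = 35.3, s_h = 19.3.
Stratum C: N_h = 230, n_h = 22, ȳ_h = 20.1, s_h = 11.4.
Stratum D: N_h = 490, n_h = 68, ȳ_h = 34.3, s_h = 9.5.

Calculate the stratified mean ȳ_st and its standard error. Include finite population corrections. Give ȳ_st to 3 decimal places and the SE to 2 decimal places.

ȳ_st = Σ W_h ȳ_h = (200·34.0 + 490·35.3 + 230·20.1 + 490·34.3)/1410 = 32.28865
V̂(ȳ_st) = Σ W_h² (1 − n_h/N_h) s_h²/n_h, with W_h = N_h/N and N = 1410:
  stratum A: (200/1410)²·(1 − 26/200)·23.3²/26 = 0.365493
  stratum B: (490/1410)²·(1 − 30/490)·19.3²/30 = 1.4077
  stratum C: (230/1410)²·(1 − 22/230)·11.4²/22 = 0.142148
  stratum D: (490/1410)²·(1 − 68/490)·9.5²/68 = 0.138041
V̂(ȳ_st) = 2.05338
SE(ȳ_st) = √2.05338 = 1.43296

ȳ_st ≈ 32.289, SE ≈ 1.43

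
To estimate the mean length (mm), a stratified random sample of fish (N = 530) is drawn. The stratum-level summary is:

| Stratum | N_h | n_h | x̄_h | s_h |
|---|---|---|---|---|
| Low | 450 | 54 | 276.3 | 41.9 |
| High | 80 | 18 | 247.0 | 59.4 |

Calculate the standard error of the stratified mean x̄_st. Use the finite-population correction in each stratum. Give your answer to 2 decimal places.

V̂(x̄_st) = Σ W_h² (1 − n_h/N_h) s_h²/n_h, with W_h = N_h/N and N = 530:
  stratum Low: (450/530)²·(1 − 54/450)·41.9²/54 = 20.6248
  stratum High: (80/530)²·(1 − 18/80)·59.4²/18 = 3.46123
V̂(x̄_st) = 24.0861
SE(x̄_st) = √24.0861 = 4.90775

SE(x̄_st) ≈ 4.91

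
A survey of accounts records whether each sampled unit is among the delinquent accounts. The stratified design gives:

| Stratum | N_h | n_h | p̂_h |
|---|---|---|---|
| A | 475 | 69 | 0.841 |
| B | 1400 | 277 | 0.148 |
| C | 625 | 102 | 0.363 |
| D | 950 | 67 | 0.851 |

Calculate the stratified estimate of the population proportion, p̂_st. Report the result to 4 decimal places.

N = 3450; stratum weights W_h = N_h/N.
p̂_st = Σ W_h p̂_h = (475·0.841 + 1400·0.148 + 625·0.363 + 950·0.851)/3450 = 0.47594

p̂_st ≈ 0.4759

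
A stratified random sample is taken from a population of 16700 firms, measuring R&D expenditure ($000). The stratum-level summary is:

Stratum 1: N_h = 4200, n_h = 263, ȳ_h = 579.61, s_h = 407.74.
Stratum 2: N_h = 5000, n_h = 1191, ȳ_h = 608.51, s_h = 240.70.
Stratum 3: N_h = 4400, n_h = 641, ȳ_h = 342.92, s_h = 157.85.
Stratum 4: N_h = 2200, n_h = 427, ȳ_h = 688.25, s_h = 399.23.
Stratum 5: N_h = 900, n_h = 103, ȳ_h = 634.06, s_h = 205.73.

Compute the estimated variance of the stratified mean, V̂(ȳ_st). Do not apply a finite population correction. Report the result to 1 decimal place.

V̂(ȳ_st) ≈ 54.7

V̂(ȳ_st) = Σ W_h² s_h²/n_h, with W_h = N_h/N and N = 16700:
  stratum 1: (4200/16700)²·407.74²/263 = 39.9831
  stratum 2: (5000/16700)²·240.70²/1191 = 4.36061
  stratum 3: (4400/16700)²·157.85²/641 = 2.69838
  stratum 4: (2200/16700)²·399.23²/427 = 6.47785
  stratum 5: (900/16700)²·205.73²/103 = 1.19347
V̂(ȳ_st) = 54.7134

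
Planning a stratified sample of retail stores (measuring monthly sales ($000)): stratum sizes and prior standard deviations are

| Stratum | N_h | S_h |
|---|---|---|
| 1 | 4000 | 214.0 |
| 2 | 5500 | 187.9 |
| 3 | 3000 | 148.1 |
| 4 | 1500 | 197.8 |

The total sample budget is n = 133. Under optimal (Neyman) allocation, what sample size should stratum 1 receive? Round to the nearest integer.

43

Neyman allocation: n_h = n · N_h S_h / Σ N_i S_i, with n = 133.
  stratum 1: N_h·S_h = 4000·214.0 = 856000.00
  stratum 2: N_h·S_h = 5500·187.9 = 1033450.00
  stratum 3: N_h·S_h = 3000·148.1 = 444300.00
  stratum 4: N_h·S_h = 1500·197.8 = 296700.00
Σ N_h S_h = 2630450.00
n for stratum 1 = 133·856000.00/2630450.00 = 43.281 → 43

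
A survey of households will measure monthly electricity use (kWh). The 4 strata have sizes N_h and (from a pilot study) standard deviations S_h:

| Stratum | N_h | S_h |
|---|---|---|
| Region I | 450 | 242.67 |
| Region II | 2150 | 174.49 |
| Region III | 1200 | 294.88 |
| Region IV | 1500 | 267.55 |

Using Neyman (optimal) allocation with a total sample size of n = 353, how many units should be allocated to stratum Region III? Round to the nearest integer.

Neyman allocation: n_h = n · N_h S_h / Σ N_i S_i, with n = 353.
  stratum Region I: N_h·S_h = 450·242.67 = 109201.50
  stratum Region II: N_h·S_h = 2150·174.49 = 375153.50
  stratum Region III: N_h·S_h = 1200·294.88 = 353856.00
  stratum Region IV: N_h·S_h = 1500·267.55 = 401325.00
Σ N_h S_h = 1239536.00
n for stratum Region III = 353·353856.00/1239536.00 = 100.773 → 101

101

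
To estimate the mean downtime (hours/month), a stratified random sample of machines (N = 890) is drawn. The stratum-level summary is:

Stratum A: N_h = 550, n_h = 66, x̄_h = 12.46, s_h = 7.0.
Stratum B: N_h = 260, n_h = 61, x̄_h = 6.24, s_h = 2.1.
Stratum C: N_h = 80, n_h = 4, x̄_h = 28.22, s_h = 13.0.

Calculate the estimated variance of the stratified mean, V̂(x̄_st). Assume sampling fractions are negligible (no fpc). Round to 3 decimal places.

V̂(x̄_st) = Σ W_h² s_h²/n_h, with W_h = N_h/N and N = 890:
  stratum A: (550/890)²·7.0²/66 = 0.283529
  stratum B: (260/890)²·2.1²/61 = 0.00616986
  stratum C: (80/890)²·13.0²/4 = 0.341371
V̂(x̄_st) = 0.63107

V̂(x̄_st) ≈ 0.631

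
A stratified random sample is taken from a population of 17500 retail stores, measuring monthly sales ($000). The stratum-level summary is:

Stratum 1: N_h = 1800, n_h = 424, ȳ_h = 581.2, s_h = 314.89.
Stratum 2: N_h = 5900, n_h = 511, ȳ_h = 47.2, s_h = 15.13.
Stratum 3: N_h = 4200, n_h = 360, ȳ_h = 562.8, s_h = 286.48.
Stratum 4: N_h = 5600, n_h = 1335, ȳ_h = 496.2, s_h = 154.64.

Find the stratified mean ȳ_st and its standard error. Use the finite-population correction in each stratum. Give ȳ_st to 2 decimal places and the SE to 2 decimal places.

ȳ_st ≈ 369.55, SE ≈ 3.92

ȳ_st = Σ W_h ȳ_h = (1800·581.2 + 5900·47.2 + 4200·562.8 + 5600·496.2)/17500 = 369.54971
V̂(ȳ_st) = Σ W_h² (1 − n_h/N_h) s_h²/n_h, with W_h = N_h/N and N = 17500:
  stratum 1: (1800/17500)²·(1 − 424/1800)·314.89²/424 = 1.89133
  stratum 2: (5900/17500)²·(1 − 511/5900)·15.13²/511 = 0.0465094
  stratum 3: (4200/17500)²·(1 − 360/4200)·286.48²/360 = 12.0058
  stratum 4: (5600/17500)²·(1 − 1335/5600)·154.64²/1335 = 1.39699
V̂(ȳ_st) = 15.3406
SE(ȳ_st) = √15.3406 = 3.91671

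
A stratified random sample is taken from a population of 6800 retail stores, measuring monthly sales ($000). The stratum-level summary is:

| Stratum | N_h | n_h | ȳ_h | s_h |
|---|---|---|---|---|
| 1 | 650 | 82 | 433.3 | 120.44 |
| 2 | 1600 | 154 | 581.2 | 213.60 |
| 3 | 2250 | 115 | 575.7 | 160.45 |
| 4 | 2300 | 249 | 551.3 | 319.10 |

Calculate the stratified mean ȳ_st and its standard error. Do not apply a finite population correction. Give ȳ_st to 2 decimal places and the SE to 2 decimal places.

ȳ_st ≈ 555.13, SE ≈ 9.45

ȳ_st = Σ W_h ȳ_h = (650·433.3 + 1600·581.2 + 2250·575.7 + 2300·551.3)/6800 = 555.12941
V̂(ȳ_st) = Σ W_h² s_h²/n_h, with W_h = N_h/N and N = 6800:
  stratum 1: (650/6800)²·120.44²/82 = 1.61635
  stratum 2: (1600/6800)²·213.60²/154 = 16.4023
  stratum 3: (2250/6800)²·160.45²/115 = 24.5092
  stratum 4: (2300/6800)²·319.10²/249 = 46.7834
V̂(ȳ_st) = 89.3112
SE(ȳ_st) = √89.3112 = 9.45046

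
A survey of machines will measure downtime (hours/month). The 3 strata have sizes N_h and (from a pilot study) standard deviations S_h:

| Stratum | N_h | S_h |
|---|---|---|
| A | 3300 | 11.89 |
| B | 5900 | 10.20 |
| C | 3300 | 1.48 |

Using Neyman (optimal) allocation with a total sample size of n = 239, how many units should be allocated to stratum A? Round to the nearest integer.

Neyman allocation: n_h = n · N_h S_h / Σ N_i S_i, with n = 239.
  stratum A: N_h·S_h = 3300·11.89 = 39237.00
  stratum B: N_h·S_h = 5900·10.20 = 60180.00
  stratum C: N_h·S_h = 3300·1.48 = 4884.00
Σ N_h S_h = 104301.00
n for stratum A = 239·39237.00/104301.00 = 89.909 → 90

90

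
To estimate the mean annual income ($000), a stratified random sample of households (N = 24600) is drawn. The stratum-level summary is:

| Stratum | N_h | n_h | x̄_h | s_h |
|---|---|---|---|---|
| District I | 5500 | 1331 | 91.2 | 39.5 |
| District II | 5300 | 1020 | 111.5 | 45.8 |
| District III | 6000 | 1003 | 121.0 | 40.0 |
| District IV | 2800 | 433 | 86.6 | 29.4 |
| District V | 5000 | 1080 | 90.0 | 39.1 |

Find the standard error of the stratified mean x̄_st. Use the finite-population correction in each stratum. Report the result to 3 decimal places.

V̂(x̄_st) = Σ W_h² (1 − n_h/N_h) s_h²/n_h, with W_h = N_h/N and N = 24600:
  stratum District I: (5500/24600)²·(1 − 1331/5500)·39.5²/1331 = 0.0444161
  stratum District II: (5300/24600)²·(1 − 1020/5300)·45.8²/1020 = 0.0770868
  stratum District III: (6000/24600)²·(1 − 1003/6000)·40.0²/1003 = 0.0790332
  stratum District IV: (2800/24600)²·(1 − 433/2800)·29.4²/433 = 0.0218621
  stratum District V: (5000/24600)²·(1 − 1080/5000)·39.1²/1080 = 0.0458475
V̂(x̄_st) = 0.268246
SE(x̄_st) = √0.268246 = 0.517924

SE(x̄_st) ≈ 0.518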